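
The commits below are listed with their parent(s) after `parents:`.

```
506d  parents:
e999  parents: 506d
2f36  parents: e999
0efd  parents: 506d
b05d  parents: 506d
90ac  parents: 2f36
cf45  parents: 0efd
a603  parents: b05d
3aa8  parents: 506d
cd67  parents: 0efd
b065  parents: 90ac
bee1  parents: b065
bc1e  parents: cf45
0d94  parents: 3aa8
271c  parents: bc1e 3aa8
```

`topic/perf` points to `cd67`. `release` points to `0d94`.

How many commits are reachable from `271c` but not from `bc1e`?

Reachable from 271c: {0efd, 271c, 3aa8, 506d, bc1e, cf45}.
Reachable from bc1e: {0efd, 506d, bc1e, cf45}.
In 271c's history but not bc1e's: {271c, 3aa8} — 2 commits.

2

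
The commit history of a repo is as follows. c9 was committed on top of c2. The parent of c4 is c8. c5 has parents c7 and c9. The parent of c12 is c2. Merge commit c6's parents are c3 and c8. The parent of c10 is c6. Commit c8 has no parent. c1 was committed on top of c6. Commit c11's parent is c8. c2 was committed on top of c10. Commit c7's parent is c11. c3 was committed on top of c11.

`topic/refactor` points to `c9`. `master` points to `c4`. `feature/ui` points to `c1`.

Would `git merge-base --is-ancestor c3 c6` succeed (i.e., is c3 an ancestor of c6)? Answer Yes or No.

Ancestors of c6 (commits reachable by following parents): {c11, c3, c6, c8}.
c3 is in that set, so it is an ancestor of c6.

Yes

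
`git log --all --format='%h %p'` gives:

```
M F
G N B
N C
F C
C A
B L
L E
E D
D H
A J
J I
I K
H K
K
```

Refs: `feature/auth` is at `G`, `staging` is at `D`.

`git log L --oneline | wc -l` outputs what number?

5

Walking parent pointers from L: reachable set = {D, E, H, K, L}.
That is 5 commits.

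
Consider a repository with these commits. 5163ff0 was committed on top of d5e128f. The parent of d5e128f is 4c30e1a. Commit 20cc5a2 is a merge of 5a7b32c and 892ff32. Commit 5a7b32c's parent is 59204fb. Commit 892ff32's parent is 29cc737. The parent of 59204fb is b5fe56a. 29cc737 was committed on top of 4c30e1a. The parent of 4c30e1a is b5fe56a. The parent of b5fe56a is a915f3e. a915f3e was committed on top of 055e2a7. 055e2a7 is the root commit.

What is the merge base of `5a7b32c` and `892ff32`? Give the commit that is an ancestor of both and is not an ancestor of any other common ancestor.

b5fe56a

Ancestors of 5a7b32c: {055e2a7, 59204fb, 5a7b32c, a915f3e, b5fe56a}.
Ancestors of 892ff32: {055e2a7, 29cc737, 4c30e1a, 892ff32, a915f3e, b5fe56a}.
Common ancestors: {055e2a7, a915f3e, b5fe56a}.
Among these, b5fe56a is not an ancestor of any other common ancestor — it is the merge base.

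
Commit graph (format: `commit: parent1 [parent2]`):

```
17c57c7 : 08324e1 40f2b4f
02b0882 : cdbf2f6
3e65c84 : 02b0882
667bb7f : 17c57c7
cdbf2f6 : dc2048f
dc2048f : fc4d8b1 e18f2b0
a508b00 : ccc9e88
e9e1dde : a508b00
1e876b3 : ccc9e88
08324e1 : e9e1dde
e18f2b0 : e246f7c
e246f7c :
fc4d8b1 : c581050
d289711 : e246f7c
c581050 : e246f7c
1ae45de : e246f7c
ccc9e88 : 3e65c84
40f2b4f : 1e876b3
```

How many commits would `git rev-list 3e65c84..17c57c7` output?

Reachable from 17c57c7: {02b0882, 08324e1, 17c57c7, 1e876b3, 3e65c84, 40f2b4f, a508b00, c581050, ccc9e88, cdbf2f6, dc2048f, e18f2b0, e246f7c, e9e1dde, fc4d8b1}.
Reachable from 3e65c84: {02b0882, 3e65c84, c581050, cdbf2f6, dc2048f, e18f2b0, e246f7c, fc4d8b1}.
In 17c57c7's history but not 3e65c84's: {08324e1, 17c57c7, 1e876b3, 40f2b4f, a508b00, ccc9e88, e9e1dde} — 7 commits.

7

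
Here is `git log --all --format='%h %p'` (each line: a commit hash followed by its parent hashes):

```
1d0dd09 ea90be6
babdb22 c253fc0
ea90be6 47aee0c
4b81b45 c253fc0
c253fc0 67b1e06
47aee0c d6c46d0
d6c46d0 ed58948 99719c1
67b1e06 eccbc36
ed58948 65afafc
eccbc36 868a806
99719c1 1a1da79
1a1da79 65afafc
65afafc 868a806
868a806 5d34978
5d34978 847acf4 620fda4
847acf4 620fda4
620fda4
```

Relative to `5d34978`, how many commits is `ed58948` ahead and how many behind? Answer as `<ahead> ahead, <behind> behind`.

Reachable from ed58948: {5d34978, 620fda4, 65afafc, 847acf4, 868a806, ed58948}.
Reachable from 5d34978: {5d34978, 620fda4, 847acf4}.
Only in ed58948's history (ahead): {65afafc, 868a806, ed58948} — 3.
Only in 5d34978's history (behind): {} — 0.

3 ahead, 0 behind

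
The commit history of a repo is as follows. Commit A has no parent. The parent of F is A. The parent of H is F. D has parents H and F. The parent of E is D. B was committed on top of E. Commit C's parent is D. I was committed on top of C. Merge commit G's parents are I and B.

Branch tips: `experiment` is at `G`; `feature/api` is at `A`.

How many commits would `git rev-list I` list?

6

Walking parent pointers from I: reachable set = {A, C, D, F, H, I}.
That is 6 commits.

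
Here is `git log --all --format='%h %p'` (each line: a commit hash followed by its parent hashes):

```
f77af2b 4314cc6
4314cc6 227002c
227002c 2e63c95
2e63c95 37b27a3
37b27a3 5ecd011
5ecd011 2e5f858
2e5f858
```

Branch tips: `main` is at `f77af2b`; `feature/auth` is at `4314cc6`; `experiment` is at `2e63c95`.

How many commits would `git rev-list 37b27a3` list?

Walking parent pointers from 37b27a3: reachable set = {2e5f858, 37b27a3, 5ecd011}.
That is 3 commits.

3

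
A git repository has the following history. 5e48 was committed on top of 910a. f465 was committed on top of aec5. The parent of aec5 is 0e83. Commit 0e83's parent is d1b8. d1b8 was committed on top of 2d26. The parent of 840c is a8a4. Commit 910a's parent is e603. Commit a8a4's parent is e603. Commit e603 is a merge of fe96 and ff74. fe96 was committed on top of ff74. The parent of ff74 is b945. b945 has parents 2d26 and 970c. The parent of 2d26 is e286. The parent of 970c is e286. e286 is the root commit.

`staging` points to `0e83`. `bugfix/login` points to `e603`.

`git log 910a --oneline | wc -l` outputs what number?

Walking parent pointers from 910a: reachable set = {2d26, 910a, 970c, b945, e286, e603, fe96, ff74}.
That is 8 commits.

8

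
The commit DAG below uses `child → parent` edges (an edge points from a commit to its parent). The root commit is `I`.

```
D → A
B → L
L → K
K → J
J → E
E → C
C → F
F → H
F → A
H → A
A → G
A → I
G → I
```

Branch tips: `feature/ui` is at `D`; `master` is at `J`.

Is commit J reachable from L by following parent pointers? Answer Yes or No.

Yes

Ancestors of L (commits reachable by following parents): {A, C, E, F, G, H, I, J, K, L}.
J is in that set, so it is an ancestor of L.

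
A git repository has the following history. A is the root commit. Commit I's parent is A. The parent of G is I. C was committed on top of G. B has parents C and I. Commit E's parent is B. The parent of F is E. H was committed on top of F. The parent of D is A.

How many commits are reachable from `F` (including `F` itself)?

Walking parent pointers from F: reachable set = {A, B, C, E, F, G, I}.
That is 7 commits.

7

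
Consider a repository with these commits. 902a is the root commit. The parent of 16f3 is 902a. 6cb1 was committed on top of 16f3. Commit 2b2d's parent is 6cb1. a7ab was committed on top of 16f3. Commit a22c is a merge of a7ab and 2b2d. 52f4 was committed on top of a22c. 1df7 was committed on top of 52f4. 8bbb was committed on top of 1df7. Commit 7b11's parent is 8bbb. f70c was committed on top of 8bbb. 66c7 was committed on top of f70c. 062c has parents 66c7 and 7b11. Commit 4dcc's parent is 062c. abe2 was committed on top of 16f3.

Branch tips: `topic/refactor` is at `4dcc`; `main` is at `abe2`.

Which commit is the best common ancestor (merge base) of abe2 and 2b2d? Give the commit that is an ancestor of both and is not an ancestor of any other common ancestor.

Ancestors of abe2: {16f3, 902a, abe2}.
Ancestors of 2b2d: {16f3, 2b2d, 6cb1, 902a}.
Common ancestors: {16f3, 902a}.
Among these, 16f3 is not an ancestor of any other common ancestor — it is the merge base.

16f3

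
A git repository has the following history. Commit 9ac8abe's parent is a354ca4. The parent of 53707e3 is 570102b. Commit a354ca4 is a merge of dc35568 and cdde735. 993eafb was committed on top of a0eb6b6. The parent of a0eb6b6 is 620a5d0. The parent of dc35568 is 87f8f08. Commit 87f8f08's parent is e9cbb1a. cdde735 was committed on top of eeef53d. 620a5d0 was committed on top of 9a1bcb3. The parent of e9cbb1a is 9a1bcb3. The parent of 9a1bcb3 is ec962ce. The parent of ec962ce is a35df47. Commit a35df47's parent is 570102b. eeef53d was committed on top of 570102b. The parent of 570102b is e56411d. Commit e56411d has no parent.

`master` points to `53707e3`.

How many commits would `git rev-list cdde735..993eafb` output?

6

Reachable from 993eafb: {570102b, 620a5d0, 993eafb, 9a1bcb3, a0eb6b6, a35df47, e56411d, ec962ce}.
Reachable from cdde735: {570102b, cdde735, e56411d, eeef53d}.
In 993eafb's history but not cdde735's: {620a5d0, 993eafb, 9a1bcb3, a0eb6b6, a35df47, ec962ce} — 6 commits.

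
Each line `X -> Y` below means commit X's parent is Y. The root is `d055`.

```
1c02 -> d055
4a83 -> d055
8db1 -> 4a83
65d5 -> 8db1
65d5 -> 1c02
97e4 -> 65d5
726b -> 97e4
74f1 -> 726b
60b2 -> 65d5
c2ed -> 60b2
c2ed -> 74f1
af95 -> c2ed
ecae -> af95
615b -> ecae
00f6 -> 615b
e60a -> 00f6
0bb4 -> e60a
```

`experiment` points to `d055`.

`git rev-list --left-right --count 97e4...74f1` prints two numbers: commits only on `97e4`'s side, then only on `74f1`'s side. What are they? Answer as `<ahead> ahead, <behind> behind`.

Reachable from 97e4: {1c02, 4a83, 65d5, 8db1, 97e4, d055}.
Reachable from 74f1: {1c02, 4a83, 65d5, 726b, 74f1, 8db1, 97e4, d055}.
Only in 97e4's history (ahead): {} — 0.
Only in 74f1's history (behind): {726b, 74f1} — 2.

0 ahead, 2 behind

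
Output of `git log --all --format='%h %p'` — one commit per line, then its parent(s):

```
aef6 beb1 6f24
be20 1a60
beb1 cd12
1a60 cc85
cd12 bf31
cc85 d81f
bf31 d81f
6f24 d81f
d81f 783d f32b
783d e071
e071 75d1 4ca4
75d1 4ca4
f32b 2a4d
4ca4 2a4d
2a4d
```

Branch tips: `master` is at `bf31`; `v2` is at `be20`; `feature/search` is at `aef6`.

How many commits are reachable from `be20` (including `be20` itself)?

Walking parent pointers from be20: reachable set = {1a60, 2a4d, 4ca4, 75d1, 783d, be20, cc85, d81f, e071, f32b}.
That is 10 commits.

10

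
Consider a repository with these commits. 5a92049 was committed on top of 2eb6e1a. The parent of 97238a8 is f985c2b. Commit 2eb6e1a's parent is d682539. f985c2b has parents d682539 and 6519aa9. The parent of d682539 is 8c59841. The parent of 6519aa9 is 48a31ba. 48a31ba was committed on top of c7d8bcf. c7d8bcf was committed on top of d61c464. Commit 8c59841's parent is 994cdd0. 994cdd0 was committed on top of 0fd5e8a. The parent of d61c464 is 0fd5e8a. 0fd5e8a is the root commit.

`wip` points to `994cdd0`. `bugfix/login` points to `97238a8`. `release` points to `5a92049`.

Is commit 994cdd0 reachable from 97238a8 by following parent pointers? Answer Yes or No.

Yes

Ancestors of 97238a8 (commits reachable by following parents): {0fd5e8a, 48a31ba, 6519aa9, 8c59841, 97238a8, 994cdd0, c7d8bcf, d61c464, d682539, f985c2b}.
994cdd0 is in that set, so it is an ancestor of 97238a8.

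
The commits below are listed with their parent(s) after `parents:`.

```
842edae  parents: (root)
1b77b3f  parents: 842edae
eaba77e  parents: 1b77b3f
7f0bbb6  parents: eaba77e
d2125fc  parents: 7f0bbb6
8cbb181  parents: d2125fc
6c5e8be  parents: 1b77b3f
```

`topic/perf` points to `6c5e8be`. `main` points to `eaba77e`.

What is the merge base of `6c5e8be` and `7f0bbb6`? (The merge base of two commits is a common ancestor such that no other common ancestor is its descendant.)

Ancestors of 6c5e8be: {1b77b3f, 6c5e8be, 842edae}.
Ancestors of 7f0bbb6: {1b77b3f, 7f0bbb6, 842edae, eaba77e}.
Common ancestors: {1b77b3f, 842edae}.
Among these, 1b77b3f is not an ancestor of any other common ancestor — it is the merge base.

1b77b3f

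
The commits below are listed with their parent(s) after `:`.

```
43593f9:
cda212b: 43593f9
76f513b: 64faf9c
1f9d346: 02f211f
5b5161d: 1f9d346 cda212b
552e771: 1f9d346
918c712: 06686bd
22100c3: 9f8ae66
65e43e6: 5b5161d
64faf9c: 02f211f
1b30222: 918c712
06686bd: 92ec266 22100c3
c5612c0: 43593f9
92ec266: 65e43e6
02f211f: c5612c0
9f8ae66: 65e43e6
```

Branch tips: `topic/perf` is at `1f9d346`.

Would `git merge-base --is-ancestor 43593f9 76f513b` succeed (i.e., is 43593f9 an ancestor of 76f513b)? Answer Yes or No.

Yes

Ancestors of 76f513b (commits reachable by following parents): {02f211f, 43593f9, 64faf9c, 76f513b, c5612c0}.
43593f9 is in that set, so it is an ancestor of 76f513b.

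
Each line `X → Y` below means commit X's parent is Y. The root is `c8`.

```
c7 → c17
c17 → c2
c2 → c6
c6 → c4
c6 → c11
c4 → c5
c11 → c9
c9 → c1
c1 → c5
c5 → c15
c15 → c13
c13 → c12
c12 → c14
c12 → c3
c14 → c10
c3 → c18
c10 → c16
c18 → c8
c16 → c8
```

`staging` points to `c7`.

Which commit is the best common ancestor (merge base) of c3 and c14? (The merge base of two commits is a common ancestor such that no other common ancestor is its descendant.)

Ancestors of c3: {c18, c3, c8}.
Ancestors of c14: {c10, c14, c16, c8}.
Common ancestors: {c8}.
The only common ancestor is c8, so it is the merge base.

c8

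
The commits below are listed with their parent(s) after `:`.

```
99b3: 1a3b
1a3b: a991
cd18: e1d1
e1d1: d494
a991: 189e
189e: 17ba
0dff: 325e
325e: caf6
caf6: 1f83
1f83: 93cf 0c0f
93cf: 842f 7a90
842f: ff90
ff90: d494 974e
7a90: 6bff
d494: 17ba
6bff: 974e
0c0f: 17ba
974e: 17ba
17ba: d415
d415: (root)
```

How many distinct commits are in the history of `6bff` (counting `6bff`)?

4

Walking parent pointers from 6bff: reachable set = {17ba, 6bff, 974e, d415}.
That is 4 commits.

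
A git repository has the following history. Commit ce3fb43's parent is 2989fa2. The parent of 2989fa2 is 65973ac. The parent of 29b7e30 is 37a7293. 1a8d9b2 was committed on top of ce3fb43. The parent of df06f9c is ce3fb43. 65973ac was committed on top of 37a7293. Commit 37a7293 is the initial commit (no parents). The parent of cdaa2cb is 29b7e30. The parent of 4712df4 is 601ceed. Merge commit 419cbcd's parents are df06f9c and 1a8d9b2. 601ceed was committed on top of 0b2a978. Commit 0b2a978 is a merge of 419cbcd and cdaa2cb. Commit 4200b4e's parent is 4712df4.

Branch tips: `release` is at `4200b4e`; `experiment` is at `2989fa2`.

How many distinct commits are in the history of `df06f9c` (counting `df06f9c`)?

Walking parent pointers from df06f9c: reachable set = {2989fa2, 37a7293, 65973ac, ce3fb43, df06f9c}.
That is 5 commits.

5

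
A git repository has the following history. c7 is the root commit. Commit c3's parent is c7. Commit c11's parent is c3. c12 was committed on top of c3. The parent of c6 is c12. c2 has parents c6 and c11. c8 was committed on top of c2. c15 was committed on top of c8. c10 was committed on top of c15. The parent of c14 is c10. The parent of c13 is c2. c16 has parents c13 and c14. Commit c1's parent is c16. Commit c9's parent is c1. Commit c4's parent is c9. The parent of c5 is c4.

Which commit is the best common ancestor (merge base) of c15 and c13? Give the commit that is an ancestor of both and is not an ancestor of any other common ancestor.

c2

Ancestors of c15: {c11, c12, c15, c2, c3, c6, c7, c8}.
Ancestors of c13: {c11, c12, c13, c2, c3, c6, c7}.
Common ancestors: {c11, c12, c2, c3, c6, c7}.
Among these, c2 is not an ancestor of any other common ancestor — it is the merge base.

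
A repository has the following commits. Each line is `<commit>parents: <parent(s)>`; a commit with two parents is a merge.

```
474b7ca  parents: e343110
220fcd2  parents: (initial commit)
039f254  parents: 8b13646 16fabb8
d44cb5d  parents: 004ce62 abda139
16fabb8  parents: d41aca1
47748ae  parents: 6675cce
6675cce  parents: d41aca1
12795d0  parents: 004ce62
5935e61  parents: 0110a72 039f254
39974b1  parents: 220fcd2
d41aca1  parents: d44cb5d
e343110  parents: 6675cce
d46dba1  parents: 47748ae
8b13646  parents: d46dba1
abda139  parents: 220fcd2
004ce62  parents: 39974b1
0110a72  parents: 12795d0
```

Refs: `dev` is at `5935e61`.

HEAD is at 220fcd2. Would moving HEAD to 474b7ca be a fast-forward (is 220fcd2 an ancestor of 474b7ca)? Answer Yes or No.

A fast-forward from 220fcd2 to 474b7ca is possible iff 220fcd2 is an ancestor of 474b7ca.
Ancestors of 474b7ca: {004ce62, 220fcd2, 39974b1, 474b7ca, 6675cce, abda139, d41aca1, d44cb5d, e343110}.
220fcd2 is among them, so fast-forward is possible.

Yes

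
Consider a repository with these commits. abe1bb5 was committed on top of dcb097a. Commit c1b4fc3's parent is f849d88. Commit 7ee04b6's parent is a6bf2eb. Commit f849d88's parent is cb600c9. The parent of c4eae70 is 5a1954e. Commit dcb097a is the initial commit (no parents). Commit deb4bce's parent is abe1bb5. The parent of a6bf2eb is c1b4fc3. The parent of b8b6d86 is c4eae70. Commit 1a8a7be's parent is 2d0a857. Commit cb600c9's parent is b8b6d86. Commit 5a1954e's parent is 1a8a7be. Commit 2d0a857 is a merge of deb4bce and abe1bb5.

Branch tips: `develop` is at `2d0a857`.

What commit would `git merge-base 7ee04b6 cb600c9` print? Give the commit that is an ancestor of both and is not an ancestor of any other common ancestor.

cb600c9

Ancestors of 7ee04b6: {1a8a7be, 2d0a857, 5a1954e, 7ee04b6, a6bf2eb, abe1bb5, b8b6d86, c1b4fc3, c4eae70, cb600c9, dcb097a, deb4bce, f849d88}.
Ancestors of cb600c9: {1a8a7be, 2d0a857, 5a1954e, abe1bb5, b8b6d86, c4eae70, cb600c9, dcb097a, deb4bce}.
Common ancestors: {1a8a7be, 2d0a857, 5a1954e, abe1bb5, b8b6d86, c4eae70, cb600c9, dcb097a, deb4bce}.
Among these, cb600c9 is not an ancestor of any other common ancestor — it is the merge base.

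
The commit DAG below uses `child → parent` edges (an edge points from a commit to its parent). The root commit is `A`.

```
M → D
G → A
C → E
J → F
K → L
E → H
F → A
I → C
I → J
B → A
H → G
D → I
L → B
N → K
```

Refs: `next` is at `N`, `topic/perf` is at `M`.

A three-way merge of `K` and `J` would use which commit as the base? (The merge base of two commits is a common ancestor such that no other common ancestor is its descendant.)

A

Ancestors of K: {A, B, K, L}.
Ancestors of J: {A, F, J}.
Common ancestors: {A}.
The only common ancestor is A, so it is the merge base.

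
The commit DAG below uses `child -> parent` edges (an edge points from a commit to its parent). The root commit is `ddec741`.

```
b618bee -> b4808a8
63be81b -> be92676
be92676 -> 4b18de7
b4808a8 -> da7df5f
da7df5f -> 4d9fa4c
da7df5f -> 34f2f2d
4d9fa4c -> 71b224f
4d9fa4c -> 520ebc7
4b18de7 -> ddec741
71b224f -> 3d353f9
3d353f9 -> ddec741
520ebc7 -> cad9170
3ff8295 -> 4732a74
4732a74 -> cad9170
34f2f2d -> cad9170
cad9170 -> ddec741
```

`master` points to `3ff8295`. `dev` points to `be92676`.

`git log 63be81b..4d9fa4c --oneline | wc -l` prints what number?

5

Reachable from 4d9fa4c: {3d353f9, 4d9fa4c, 520ebc7, 71b224f, cad9170, ddec741}.
Reachable from 63be81b: {4b18de7, 63be81b, be92676, ddec741}.
In 4d9fa4c's history but not 63be81b's: {3d353f9, 4d9fa4c, 520ebc7, 71b224f, cad9170} — 5 commits.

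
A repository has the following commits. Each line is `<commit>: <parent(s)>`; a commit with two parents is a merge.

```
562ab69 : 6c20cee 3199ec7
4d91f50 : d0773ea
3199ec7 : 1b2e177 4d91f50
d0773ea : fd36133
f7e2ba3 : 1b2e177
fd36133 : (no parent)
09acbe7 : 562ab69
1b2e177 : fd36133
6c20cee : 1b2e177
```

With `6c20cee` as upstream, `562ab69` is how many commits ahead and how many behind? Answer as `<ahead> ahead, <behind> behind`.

Reachable from 562ab69: {1b2e177, 3199ec7, 4d91f50, 562ab69, 6c20cee, d0773ea, fd36133}.
Reachable from 6c20cee: {1b2e177, 6c20cee, fd36133}.
Only in 562ab69's history (ahead): {3199ec7, 4d91f50, 562ab69, d0773ea} — 4.
Only in 6c20cee's history (behind): {} — 0.

4 ahead, 0 behind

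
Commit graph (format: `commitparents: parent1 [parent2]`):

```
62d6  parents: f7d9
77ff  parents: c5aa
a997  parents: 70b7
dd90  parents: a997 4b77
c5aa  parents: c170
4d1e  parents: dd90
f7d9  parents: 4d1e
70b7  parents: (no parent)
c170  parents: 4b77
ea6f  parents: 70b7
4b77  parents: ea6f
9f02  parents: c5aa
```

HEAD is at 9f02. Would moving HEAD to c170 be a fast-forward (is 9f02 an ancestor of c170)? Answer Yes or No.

A fast-forward from 9f02 to c170 is possible iff 9f02 is an ancestor of c170.
Ancestors of c170: {4b77, 70b7, c170, ea6f}.
9f02 is not among them, so fast-forward is not possible.

No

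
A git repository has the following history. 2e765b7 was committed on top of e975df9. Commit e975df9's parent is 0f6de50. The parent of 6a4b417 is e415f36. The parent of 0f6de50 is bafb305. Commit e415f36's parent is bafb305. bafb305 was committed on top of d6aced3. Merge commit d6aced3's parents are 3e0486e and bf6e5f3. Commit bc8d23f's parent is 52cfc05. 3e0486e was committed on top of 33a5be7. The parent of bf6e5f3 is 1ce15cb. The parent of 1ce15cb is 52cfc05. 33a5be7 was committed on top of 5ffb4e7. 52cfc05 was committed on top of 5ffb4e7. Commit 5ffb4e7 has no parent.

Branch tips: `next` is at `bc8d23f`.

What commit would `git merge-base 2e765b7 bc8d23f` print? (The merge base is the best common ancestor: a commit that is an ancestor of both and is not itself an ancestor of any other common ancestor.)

Ancestors of 2e765b7: {0f6de50, 1ce15cb, 2e765b7, 33a5be7, 3e0486e, 52cfc05, 5ffb4e7, bafb305, bf6e5f3, d6aced3, e975df9}.
Ancestors of bc8d23f: {52cfc05, 5ffb4e7, bc8d23f}.
Common ancestors: {52cfc05, 5ffb4e7}.
Among these, 52cfc05 is not an ancestor of any other common ancestor — it is the merge base.

52cfc05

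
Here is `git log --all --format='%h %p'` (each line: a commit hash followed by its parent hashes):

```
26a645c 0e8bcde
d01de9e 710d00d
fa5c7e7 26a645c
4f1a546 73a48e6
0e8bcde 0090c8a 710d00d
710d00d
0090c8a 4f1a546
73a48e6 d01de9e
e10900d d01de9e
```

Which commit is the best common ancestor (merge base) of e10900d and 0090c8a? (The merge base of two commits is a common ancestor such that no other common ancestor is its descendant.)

Ancestors of e10900d: {710d00d, d01de9e, e10900d}.
Ancestors of 0090c8a: {0090c8a, 4f1a546, 710d00d, 73a48e6, d01de9e}.
Common ancestors: {710d00d, d01de9e}.
Among these, d01de9e is not an ancestor of any other common ancestor — it is the merge base.

d01de9e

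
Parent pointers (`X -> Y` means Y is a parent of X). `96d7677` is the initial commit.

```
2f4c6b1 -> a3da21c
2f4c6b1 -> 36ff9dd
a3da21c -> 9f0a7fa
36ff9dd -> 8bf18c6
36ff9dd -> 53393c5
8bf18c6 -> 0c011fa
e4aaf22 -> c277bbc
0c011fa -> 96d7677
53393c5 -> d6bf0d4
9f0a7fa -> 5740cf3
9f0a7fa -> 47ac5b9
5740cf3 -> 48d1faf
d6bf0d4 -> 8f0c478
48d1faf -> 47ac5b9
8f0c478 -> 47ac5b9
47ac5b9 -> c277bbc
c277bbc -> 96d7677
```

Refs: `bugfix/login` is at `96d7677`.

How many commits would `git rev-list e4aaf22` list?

Walking parent pointers from e4aaf22: reachable set = {96d7677, c277bbc, e4aaf22}.
That is 3 commits.

3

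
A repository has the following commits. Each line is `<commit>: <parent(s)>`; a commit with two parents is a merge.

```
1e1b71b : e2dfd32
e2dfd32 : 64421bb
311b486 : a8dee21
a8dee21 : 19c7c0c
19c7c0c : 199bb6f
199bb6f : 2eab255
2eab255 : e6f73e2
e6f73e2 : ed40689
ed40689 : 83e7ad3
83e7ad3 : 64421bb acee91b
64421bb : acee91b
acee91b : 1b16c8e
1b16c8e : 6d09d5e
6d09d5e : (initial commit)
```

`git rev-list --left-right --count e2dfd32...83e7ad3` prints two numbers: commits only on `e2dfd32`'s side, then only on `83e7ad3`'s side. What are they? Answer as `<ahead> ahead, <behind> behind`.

Reachable from e2dfd32: {1b16c8e, 64421bb, 6d09d5e, acee91b, e2dfd32}.
Reachable from 83e7ad3: {1b16c8e, 64421bb, 6d09d5e, 83e7ad3, acee91b}.
Only in e2dfd32's history (ahead): {e2dfd32} — 1.
Only in 83e7ad3's history (behind): {83e7ad3} — 1.

1 ahead, 1 behind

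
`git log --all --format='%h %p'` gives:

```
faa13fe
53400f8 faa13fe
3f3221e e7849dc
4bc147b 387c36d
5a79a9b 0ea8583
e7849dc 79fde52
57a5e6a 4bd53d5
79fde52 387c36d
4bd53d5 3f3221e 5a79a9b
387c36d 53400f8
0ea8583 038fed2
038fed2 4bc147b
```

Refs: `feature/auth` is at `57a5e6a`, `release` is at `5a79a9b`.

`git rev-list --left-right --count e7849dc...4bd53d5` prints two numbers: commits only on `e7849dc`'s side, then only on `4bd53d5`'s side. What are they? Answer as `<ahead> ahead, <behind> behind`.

Reachable from e7849dc: {387c36d, 53400f8, 79fde52, e7849dc, faa13fe}.
Reachable from 4bd53d5: {038fed2, 0ea8583, 387c36d, 3f3221e, 4bc147b, 4bd53d5, 53400f8, 5a79a9b, 79fde52, e7849dc, faa13fe}.
Only in e7849dc's history (ahead): {} — 0.
Only in 4bd53d5's history (behind): {038fed2, 0ea8583, 3f3221e, 4bc147b, 4bd53d5, 5a79a9b} — 6.

0 ahead, 6 behind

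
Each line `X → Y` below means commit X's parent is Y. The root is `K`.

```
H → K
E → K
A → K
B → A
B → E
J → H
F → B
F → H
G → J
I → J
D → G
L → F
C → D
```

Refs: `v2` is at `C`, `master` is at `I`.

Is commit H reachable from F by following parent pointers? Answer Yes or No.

Ancestors of F (commits reachable by following parents): {A, B, E, F, H, K}.
H is in that set, so it is an ancestor of F.

Yes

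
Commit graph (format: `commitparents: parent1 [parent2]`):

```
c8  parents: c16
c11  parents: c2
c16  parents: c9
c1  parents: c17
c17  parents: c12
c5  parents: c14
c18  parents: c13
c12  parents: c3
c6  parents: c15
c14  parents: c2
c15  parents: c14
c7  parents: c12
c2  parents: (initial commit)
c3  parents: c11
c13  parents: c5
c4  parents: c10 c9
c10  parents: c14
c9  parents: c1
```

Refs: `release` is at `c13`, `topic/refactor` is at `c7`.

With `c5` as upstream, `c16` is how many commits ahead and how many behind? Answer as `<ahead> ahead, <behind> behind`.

7 ahead, 2 behind

Reachable from c16: {c1, c11, c12, c16, c17, c2, c3, c9}.
Reachable from c5: {c14, c2, c5}.
Only in c16's history (ahead): {c1, c11, c12, c16, c17, c3, c9} — 7.
Only in c5's history (behind): {c14, c5} — 2.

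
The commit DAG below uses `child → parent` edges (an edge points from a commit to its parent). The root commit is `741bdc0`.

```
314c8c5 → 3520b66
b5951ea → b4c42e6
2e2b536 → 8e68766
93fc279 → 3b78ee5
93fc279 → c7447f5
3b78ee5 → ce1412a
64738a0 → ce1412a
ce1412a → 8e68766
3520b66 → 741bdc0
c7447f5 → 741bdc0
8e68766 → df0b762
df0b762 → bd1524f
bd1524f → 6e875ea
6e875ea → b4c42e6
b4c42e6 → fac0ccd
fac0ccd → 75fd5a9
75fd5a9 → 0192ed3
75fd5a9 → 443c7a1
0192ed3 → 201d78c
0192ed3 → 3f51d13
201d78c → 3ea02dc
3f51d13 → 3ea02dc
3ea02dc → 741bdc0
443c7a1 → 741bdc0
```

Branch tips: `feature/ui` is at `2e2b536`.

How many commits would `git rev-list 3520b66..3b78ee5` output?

Reachable from 3b78ee5: {0192ed3, 201d78c, 3b78ee5, 3ea02dc, 3f51d13, 443c7a1, 6e875ea, 741bdc0, 75fd5a9, 8e68766, b4c42e6, bd1524f, ce1412a, df0b762, fac0ccd}.
Reachable from 3520b66: {3520b66, 741bdc0}.
In 3b78ee5's history but not 3520b66's: {0192ed3, 201d78c, 3b78ee5, 3ea02dc, 3f51d13, 443c7a1, 6e875ea, 75fd5a9, 8e68766, b4c42e6, bd1524f, ce1412a, df0b762, fac0ccd} — 14 commits.

14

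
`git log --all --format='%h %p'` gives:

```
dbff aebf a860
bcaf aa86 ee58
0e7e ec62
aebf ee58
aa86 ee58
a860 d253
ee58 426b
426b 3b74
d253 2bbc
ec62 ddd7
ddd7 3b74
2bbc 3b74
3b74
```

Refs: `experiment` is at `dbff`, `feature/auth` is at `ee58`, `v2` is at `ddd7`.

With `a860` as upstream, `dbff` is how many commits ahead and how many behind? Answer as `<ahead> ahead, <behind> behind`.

4 ahead, 0 behind

Reachable from dbff: {2bbc, 3b74, 426b, a860, aebf, d253, dbff, ee58}.
Reachable from a860: {2bbc, 3b74, a860, d253}.
Only in dbff's history (ahead): {426b, aebf, dbff, ee58} — 4.
Only in a860's history (behind): {} — 0.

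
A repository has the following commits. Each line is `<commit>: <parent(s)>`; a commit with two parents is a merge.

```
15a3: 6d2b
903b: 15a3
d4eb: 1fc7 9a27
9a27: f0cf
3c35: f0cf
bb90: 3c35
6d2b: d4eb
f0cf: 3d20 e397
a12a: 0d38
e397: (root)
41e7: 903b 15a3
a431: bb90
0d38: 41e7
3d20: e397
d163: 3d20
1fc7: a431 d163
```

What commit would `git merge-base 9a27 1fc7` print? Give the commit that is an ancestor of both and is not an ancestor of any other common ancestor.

Ancestors of 9a27: {3d20, 9a27, e397, f0cf}.
Ancestors of 1fc7: {1fc7, 3c35, 3d20, a431, bb90, d163, e397, f0cf}.
Common ancestors: {3d20, e397, f0cf}.
Among these, f0cf is not an ancestor of any other common ancestor — it is the merge base.

f0cf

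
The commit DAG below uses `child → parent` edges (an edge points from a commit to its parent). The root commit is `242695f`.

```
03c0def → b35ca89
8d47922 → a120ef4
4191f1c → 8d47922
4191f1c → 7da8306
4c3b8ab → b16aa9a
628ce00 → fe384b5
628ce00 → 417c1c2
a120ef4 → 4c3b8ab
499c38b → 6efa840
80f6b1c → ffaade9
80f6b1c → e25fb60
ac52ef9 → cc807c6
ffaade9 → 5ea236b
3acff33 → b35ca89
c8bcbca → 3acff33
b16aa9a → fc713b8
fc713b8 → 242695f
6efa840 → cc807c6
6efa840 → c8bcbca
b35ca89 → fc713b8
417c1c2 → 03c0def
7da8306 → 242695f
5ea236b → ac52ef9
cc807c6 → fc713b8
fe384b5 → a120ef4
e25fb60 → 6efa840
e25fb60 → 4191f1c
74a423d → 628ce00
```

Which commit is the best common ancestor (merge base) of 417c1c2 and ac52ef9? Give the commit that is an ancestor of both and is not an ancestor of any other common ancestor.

fc713b8

Ancestors of 417c1c2: {03c0def, 242695f, 417c1c2, b35ca89, fc713b8}.
Ancestors of ac52ef9: {242695f, ac52ef9, cc807c6, fc713b8}.
Common ancestors: {242695f, fc713b8}.
Among these, fc713b8 is not an ancestor of any other common ancestor — it is the merge base.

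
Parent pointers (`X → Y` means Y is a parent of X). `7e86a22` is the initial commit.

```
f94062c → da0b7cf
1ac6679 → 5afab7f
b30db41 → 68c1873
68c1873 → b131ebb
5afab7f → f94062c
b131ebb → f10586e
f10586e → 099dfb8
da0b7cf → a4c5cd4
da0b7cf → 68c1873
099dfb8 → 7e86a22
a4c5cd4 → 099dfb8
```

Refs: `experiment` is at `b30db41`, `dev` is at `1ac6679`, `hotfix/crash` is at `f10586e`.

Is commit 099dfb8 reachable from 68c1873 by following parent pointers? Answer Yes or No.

Yes

Ancestors of 68c1873 (commits reachable by following parents): {099dfb8, 68c1873, 7e86a22, b131ebb, f10586e}.
099dfb8 is in that set, so it is an ancestor of 68c1873.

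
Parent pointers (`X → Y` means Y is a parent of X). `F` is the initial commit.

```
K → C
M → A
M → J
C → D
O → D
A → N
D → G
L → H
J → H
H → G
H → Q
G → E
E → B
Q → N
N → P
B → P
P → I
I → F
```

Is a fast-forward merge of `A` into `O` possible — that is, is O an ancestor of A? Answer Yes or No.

A fast-forward from O to A is possible iff O is an ancestor of A.
Ancestors of A: {A, F, I, N, P}.
O is not among them, so fast-forward is not possible.

No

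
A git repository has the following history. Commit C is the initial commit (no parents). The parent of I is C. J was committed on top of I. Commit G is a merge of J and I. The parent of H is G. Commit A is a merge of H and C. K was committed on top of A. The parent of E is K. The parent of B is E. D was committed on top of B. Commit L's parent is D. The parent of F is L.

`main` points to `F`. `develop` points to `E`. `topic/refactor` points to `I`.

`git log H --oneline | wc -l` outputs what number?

Walking parent pointers from H: reachable set = {C, G, H, I, J}.
That is 5 commits.

5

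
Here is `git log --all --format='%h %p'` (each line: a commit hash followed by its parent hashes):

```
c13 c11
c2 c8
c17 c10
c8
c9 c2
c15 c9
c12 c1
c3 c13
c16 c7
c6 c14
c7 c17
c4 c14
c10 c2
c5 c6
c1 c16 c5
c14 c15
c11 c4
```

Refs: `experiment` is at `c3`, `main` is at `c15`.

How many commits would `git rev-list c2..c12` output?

Reachable from c12: {c1, c10, c12, c14, c15, c16, c17, c2, c5, c6, c7, c8, c9}.
Reachable from c2: {c2, c8}.
In c12's history but not c2's: {c1, c10, c12, c14, c15, c16, c17, c5, c6, c7, c9} — 11 commits.

11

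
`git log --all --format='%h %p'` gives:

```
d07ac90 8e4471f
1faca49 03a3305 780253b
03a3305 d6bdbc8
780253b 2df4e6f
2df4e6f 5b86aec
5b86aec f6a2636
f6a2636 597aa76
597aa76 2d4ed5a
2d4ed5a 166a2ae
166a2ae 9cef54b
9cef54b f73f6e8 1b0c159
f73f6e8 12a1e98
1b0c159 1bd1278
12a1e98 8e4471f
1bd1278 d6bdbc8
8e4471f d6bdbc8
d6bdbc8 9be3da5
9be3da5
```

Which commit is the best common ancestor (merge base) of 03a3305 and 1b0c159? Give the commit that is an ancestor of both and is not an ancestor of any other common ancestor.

d6bdbc8

Ancestors of 03a3305: {03a3305, 9be3da5, d6bdbc8}.
Ancestors of 1b0c159: {1b0c159, 1bd1278, 9be3da5, d6bdbc8}.
Common ancestors: {9be3da5, d6bdbc8}.
Among these, d6bdbc8 is not an ancestor of any other common ancestor — it is the merge base.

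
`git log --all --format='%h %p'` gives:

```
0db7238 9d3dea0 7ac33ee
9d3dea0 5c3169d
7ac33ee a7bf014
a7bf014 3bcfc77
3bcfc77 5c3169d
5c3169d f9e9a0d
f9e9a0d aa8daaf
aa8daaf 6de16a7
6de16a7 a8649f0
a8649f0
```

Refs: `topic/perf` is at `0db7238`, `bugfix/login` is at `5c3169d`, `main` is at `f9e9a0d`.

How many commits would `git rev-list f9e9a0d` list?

Walking parent pointers from f9e9a0d: reachable set = {6de16a7, a8649f0, aa8daaf, f9e9a0d}.
That is 4 commits.

4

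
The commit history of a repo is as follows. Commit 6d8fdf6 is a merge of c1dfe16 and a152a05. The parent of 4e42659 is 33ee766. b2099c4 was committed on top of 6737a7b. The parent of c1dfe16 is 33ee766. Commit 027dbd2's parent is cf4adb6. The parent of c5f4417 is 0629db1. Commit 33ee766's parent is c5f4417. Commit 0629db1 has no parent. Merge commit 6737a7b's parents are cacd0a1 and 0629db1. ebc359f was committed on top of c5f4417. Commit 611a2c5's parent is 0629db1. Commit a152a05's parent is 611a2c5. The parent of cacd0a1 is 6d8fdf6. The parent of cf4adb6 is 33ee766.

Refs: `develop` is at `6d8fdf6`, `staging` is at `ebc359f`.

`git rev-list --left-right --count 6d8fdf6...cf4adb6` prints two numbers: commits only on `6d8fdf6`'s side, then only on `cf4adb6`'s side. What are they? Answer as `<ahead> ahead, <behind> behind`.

Reachable from 6d8fdf6: {0629db1, 33ee766, 611a2c5, 6d8fdf6, a152a05, c1dfe16, c5f4417}.
Reachable from cf4adb6: {0629db1, 33ee766, c5f4417, cf4adb6}.
Only in 6d8fdf6's history (ahead): {611a2c5, 6d8fdf6, a152a05, c1dfe16} — 4.
Only in cf4adb6's history (behind): {cf4adb6} — 1.

4 ahead, 1 behind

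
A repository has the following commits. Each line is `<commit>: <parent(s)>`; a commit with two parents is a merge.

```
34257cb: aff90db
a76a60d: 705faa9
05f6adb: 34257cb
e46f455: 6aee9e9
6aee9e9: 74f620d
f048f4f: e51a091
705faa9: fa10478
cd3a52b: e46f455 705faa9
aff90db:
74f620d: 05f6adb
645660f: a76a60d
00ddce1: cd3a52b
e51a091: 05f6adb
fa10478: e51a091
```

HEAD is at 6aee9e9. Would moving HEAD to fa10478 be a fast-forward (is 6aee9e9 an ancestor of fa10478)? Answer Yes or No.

No

A fast-forward from 6aee9e9 to fa10478 is possible iff 6aee9e9 is an ancestor of fa10478.
Ancestors of fa10478: {05f6adb, 34257cb, aff90db, e51a091, fa10478}.
6aee9e9 is not among them, so fast-forward is not possible.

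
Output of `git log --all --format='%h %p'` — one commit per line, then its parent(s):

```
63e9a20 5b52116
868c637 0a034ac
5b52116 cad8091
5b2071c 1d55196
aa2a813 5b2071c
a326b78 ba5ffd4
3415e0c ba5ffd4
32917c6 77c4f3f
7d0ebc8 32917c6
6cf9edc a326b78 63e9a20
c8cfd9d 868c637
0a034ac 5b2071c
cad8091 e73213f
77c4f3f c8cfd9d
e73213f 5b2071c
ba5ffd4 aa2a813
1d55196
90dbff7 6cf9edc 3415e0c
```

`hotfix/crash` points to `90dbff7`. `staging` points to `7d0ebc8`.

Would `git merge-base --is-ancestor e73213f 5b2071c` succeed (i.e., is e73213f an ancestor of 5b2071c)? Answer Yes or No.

Ancestors of 5b2071c: {1d55196, 5b2071c}.
e73213f is not in that set, so it is not an ancestor of 5b2071c.

No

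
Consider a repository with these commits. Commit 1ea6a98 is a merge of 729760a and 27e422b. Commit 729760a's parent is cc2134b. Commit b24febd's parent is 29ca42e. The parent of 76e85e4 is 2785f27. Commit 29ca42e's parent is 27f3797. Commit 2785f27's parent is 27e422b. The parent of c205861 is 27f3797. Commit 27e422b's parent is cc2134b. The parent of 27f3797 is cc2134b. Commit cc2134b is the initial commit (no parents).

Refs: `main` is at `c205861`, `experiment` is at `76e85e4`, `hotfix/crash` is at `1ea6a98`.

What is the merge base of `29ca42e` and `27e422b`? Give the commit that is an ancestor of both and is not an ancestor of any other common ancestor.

Ancestors of 29ca42e: {27f3797, 29ca42e, cc2134b}.
Ancestors of 27e422b: {27e422b, cc2134b}.
Common ancestors: {cc2134b}.
The only common ancestor is cc2134b, so it is the merge base.

cc2134b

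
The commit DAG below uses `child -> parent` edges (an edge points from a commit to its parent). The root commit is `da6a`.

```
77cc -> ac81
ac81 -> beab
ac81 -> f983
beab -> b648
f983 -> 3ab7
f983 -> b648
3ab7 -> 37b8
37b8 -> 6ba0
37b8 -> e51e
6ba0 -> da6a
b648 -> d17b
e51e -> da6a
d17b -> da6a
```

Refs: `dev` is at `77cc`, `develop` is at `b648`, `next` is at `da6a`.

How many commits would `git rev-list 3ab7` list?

5

Walking parent pointers from 3ab7: reachable set = {37b8, 3ab7, 6ba0, da6a, e51e}.
That is 5 commits.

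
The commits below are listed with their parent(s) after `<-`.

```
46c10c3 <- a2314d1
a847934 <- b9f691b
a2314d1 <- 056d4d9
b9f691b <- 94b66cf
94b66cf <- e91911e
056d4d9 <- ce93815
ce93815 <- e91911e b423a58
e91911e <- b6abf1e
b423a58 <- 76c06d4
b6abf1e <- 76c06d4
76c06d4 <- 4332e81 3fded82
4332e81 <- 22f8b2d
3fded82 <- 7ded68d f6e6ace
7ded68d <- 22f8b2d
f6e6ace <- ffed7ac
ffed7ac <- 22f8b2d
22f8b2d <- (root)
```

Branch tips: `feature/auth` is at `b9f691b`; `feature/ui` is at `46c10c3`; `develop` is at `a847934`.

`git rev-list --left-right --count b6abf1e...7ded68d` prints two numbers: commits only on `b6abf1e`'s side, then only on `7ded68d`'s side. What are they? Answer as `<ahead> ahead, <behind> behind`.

6 ahead, 0 behind

Reachable from b6abf1e: {22f8b2d, 3fded82, 4332e81, 76c06d4, 7ded68d, b6abf1e, f6e6ace, ffed7ac}.
Reachable from 7ded68d: {22f8b2d, 7ded68d}.
Only in b6abf1e's history (ahead): {3fded82, 4332e81, 76c06d4, b6abf1e, f6e6ace, ffed7ac} — 6.
Only in 7ded68d's history (behind): {} — 0.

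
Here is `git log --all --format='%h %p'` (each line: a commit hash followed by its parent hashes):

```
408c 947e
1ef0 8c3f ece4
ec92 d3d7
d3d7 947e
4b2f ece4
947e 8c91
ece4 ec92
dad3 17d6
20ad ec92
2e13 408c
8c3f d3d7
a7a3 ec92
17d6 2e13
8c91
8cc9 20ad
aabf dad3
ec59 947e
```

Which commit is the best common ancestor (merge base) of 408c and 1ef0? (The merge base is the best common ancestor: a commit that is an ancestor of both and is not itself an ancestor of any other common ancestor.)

947e

Ancestors of 408c: {408c, 8c91, 947e}.
Ancestors of 1ef0: {1ef0, 8c3f, 8c91, 947e, d3d7, ec92, ece4}.
Common ancestors: {8c91, 947e}.
Among these, 947e is not an ancestor of any other common ancestor — it is the merge base.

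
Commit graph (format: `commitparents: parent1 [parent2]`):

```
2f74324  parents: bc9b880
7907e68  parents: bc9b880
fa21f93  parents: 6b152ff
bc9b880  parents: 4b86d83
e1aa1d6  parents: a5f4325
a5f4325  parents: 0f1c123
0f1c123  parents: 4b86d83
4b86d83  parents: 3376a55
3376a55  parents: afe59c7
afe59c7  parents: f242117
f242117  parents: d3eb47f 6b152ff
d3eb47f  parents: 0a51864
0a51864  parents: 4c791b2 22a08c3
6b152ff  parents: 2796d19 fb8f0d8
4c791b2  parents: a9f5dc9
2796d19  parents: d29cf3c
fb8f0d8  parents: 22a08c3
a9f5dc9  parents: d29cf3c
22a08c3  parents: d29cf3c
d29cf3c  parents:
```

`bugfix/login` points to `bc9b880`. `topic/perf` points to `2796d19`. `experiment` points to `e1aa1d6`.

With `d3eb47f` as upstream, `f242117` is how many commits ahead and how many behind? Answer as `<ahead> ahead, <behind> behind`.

Reachable from f242117: {0a51864, 22a08c3, 2796d19, 4c791b2, 6b152ff, a9f5dc9, d29cf3c, d3eb47f, f242117, fb8f0d8}.
Reachable from d3eb47f: {0a51864, 22a08c3, 4c791b2, a9f5dc9, d29cf3c, d3eb47f}.
Only in f242117's history (ahead): {2796d19, 6b152ff, f242117, fb8f0d8} — 4.
Only in d3eb47f's history (behind): {} — 0.

4 ahead, 0 behind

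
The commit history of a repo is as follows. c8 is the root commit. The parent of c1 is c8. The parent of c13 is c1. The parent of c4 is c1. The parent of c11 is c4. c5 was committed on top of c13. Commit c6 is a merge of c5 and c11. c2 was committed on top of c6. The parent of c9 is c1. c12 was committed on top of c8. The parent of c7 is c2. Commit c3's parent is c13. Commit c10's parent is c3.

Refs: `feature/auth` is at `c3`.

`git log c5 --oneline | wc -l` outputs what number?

Walking parent pointers from c5: reachable set = {c1, c13, c5, c8}.
That is 4 commits.

4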